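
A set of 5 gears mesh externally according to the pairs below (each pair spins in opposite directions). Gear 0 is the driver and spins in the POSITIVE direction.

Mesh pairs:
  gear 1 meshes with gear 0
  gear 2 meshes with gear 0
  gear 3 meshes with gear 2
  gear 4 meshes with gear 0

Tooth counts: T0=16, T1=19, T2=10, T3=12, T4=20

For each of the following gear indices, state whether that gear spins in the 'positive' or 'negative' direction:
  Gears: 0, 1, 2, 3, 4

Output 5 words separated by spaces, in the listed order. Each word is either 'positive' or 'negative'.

Gear 0 (driver): positive (depth 0)
  gear 1: meshes with gear 0 -> depth 1 -> negative (opposite of gear 0)
  gear 2: meshes with gear 0 -> depth 1 -> negative (opposite of gear 0)
  gear 3: meshes with gear 2 -> depth 2 -> positive (opposite of gear 2)
  gear 4: meshes with gear 0 -> depth 1 -> negative (opposite of gear 0)
Queried indices 0, 1, 2, 3, 4 -> positive, negative, negative, positive, negative

Answer: positive negative negative positive negative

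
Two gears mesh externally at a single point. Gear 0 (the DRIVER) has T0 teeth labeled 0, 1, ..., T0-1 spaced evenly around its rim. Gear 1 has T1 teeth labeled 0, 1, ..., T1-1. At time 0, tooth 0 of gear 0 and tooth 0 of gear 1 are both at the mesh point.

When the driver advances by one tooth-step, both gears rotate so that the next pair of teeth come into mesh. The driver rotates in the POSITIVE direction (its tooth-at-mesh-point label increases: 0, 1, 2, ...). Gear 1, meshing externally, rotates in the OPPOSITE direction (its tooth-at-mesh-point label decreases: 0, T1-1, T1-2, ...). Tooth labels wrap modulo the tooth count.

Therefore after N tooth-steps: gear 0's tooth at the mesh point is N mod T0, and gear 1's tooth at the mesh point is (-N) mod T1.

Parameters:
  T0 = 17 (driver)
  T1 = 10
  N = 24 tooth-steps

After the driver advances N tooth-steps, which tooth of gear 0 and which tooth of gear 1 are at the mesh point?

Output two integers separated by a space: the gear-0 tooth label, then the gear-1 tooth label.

Answer: 7 6

Derivation:
Gear 0 (driver, T0=17): tooth at mesh = N mod T0
  24 = 1 * 17 + 7, so 24 mod 17 = 7
  gear 0 tooth = 7
Gear 1 (driven, T1=10): tooth at mesh = (-N) mod T1
  24 = 2 * 10 + 4, so 24 mod 10 = 4
  (-24) mod 10 = (-4) mod 10 = 10 - 4 = 6
Mesh after 24 steps: gear-0 tooth 7 meets gear-1 tooth 6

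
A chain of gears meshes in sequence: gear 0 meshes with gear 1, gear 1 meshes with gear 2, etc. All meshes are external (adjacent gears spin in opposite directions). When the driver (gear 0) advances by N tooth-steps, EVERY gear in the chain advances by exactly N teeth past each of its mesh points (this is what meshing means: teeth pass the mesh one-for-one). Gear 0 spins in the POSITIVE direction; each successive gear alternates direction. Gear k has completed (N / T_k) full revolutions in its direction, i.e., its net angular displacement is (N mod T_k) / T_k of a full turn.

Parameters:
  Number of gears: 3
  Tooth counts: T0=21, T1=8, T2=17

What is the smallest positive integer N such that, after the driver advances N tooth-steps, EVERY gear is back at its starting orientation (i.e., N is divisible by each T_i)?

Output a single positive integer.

Answer: 2856

Derivation:
Gear k returns to start when N is a multiple of T_k.
All gears at start simultaneously when N is a common multiple of [21, 8, 17]; the smallest such N is lcm(21, 8, 17).
Start: lcm = T0 = 21
Fold in T1=8: gcd(21, 8) = 1; lcm(21, 8) = 21 * 8 / 1 = 168 / 1 = 168
Fold in T2=17: gcd(168, 17) = 1; lcm(168, 17) = 168 * 17 / 1 = 2856 / 1 = 2856
Full cycle length = 2856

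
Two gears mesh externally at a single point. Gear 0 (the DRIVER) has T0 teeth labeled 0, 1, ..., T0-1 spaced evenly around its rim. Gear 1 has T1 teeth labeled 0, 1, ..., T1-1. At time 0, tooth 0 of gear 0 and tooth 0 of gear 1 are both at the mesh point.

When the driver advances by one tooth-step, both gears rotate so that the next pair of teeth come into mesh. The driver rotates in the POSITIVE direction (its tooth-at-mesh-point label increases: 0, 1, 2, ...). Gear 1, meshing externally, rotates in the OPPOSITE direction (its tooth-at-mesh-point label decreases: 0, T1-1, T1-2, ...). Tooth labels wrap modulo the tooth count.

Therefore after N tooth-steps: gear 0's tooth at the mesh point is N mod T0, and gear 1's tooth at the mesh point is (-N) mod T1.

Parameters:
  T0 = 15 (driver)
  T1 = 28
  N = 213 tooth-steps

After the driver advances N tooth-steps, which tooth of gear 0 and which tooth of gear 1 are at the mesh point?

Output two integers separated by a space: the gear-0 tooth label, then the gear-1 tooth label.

Gear 0 (driver, T0=15): tooth at mesh = N mod T0
  213 = 14 * 15 + 3, so 213 mod 15 = 3
  gear 0 tooth = 3
Gear 1 (driven, T1=28): tooth at mesh = (-N) mod T1
  213 = 7 * 28 + 17, so 213 mod 28 = 17
  (-213) mod 28 = (-17) mod 28 = 28 - 17 = 11
Mesh after 213 steps: gear-0 tooth 3 meets gear-1 tooth 11

Answer: 3 11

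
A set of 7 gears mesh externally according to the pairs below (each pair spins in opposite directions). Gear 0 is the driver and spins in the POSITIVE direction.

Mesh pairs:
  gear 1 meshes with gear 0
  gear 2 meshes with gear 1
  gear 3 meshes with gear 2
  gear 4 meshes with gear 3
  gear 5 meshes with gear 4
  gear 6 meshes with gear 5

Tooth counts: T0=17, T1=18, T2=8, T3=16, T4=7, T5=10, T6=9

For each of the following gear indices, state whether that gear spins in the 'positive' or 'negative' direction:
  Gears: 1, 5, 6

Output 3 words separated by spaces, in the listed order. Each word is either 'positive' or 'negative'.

Answer: negative negative positive

Derivation:
Gear 0 (driver): positive (depth 0)
  gear 1: meshes with gear 0 -> depth 1 -> negative (opposite of gear 0)
  gear 2: meshes with gear 1 -> depth 2 -> positive (opposite of gear 1)
  gear 3: meshes with gear 2 -> depth 3 -> negative (opposite of gear 2)
  gear 4: meshes with gear 3 -> depth 4 -> positive (opposite of gear 3)
  gear 5: meshes with gear 4 -> depth 5 -> negative (opposite of gear 4)
  gear 6: meshes with gear 5 -> depth 6 -> positive (opposite of gear 5)
Queried indices 1, 5, 6 -> negative, negative, positive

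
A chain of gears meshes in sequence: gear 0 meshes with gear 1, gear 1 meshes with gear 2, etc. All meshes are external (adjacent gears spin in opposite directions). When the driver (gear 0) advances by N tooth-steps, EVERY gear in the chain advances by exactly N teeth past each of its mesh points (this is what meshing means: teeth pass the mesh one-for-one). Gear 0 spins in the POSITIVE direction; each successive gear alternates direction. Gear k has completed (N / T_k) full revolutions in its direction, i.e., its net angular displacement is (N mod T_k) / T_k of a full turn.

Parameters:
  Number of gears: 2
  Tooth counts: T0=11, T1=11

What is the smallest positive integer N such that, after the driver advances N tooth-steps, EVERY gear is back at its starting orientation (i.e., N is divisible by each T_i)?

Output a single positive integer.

Answer: 11

Derivation:
Gear k returns to start when N is a multiple of T_k.
All gears at start simultaneously when N is a common multiple of [11, 11]; the smallest such N is lcm(11, 11).
Start: lcm = T0 = 11
Fold in T1=11: gcd(11, 11) = 11; lcm(11, 11) = 11 * 11 / 11 = 121 / 11 = 11
Full cycle length = 11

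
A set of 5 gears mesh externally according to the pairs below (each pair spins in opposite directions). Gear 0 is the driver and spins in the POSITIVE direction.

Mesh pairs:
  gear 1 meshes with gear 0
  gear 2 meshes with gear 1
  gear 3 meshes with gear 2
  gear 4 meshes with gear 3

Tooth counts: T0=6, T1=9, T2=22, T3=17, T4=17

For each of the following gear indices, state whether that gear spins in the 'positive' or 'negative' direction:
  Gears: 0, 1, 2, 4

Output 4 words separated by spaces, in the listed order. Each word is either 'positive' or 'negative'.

Answer: positive negative positive positive

Derivation:
Gear 0 (driver): positive (depth 0)
  gear 1: meshes with gear 0 -> depth 1 -> negative (opposite of gear 0)
  gear 2: meshes with gear 1 -> depth 2 -> positive (opposite of gear 1)
  gear 3: meshes with gear 2 -> depth 3 -> negative (opposite of gear 2)
  gear 4: meshes with gear 3 -> depth 4 -> positive (opposite of gear 3)
Queried indices 0, 1, 2, 4 -> positive, negative, positive, positive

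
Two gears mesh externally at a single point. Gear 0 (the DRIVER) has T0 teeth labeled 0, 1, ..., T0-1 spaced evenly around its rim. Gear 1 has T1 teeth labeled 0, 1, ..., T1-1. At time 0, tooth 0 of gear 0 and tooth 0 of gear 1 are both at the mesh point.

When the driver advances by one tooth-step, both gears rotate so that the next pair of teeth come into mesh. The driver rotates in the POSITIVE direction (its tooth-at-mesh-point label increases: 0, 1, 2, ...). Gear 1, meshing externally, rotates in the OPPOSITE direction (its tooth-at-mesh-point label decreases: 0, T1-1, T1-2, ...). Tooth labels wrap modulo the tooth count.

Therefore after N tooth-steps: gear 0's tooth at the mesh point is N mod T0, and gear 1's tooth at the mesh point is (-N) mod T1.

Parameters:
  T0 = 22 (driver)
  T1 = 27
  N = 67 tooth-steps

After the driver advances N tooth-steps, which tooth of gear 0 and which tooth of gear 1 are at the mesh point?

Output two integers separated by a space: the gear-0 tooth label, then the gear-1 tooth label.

Gear 0 (driver, T0=22): tooth at mesh = N mod T0
  67 = 3 * 22 + 1, so 67 mod 22 = 1
  gear 0 tooth = 1
Gear 1 (driven, T1=27): tooth at mesh = (-N) mod T1
  67 = 2 * 27 + 13, so 67 mod 27 = 13
  (-67) mod 27 = (-13) mod 27 = 27 - 13 = 14
Mesh after 67 steps: gear-0 tooth 1 meets gear-1 tooth 14

Answer: 1 14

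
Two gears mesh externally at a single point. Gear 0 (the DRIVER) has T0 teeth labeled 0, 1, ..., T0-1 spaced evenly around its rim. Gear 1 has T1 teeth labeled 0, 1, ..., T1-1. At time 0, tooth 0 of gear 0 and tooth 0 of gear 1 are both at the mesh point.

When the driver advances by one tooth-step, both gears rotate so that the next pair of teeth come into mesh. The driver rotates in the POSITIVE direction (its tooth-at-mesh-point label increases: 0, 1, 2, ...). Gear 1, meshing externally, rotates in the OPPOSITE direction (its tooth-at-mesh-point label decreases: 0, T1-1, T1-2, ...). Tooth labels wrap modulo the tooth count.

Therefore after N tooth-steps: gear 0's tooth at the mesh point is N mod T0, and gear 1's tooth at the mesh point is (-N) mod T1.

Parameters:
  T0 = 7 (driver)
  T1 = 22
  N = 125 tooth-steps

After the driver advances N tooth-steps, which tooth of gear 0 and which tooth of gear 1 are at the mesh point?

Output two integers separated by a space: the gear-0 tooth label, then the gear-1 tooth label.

Gear 0 (driver, T0=7): tooth at mesh = N mod T0
  125 = 17 * 7 + 6, so 125 mod 7 = 6
  gear 0 tooth = 6
Gear 1 (driven, T1=22): tooth at mesh = (-N) mod T1
  125 = 5 * 22 + 15, so 125 mod 22 = 15
  (-125) mod 22 = (-15) mod 22 = 22 - 15 = 7
Mesh after 125 steps: gear-0 tooth 6 meets gear-1 tooth 7

Answer: 6 7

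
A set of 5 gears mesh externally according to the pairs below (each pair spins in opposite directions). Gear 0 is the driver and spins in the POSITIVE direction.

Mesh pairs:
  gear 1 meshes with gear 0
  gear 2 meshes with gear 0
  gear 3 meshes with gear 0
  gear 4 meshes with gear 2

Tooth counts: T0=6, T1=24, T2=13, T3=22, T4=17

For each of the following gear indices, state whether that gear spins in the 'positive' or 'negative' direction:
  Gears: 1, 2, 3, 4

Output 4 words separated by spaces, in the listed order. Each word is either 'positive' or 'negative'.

Answer: negative negative negative positive

Derivation:
Gear 0 (driver): positive (depth 0)
  gear 1: meshes with gear 0 -> depth 1 -> negative (opposite of gear 0)
  gear 2: meshes with gear 0 -> depth 1 -> negative (opposite of gear 0)
  gear 3: meshes with gear 0 -> depth 1 -> negative (opposite of gear 0)
  gear 4: meshes with gear 2 -> depth 2 -> positive (opposite of gear 2)
Queried indices 1, 2, 3, 4 -> negative, negative, negative, positive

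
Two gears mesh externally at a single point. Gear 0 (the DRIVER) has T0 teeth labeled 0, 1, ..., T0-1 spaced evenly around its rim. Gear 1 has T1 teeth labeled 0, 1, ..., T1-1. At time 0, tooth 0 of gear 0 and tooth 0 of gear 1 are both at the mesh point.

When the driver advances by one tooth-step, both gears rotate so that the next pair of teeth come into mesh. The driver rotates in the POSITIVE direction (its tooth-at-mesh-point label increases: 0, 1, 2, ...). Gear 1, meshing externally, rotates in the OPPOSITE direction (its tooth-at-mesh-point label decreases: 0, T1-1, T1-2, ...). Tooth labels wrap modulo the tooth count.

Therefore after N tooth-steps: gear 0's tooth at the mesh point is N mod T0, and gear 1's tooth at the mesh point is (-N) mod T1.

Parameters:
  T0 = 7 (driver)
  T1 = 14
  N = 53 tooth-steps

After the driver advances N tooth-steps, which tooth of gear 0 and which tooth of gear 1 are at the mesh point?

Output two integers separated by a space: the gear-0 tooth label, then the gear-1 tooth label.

Answer: 4 3

Derivation:
Gear 0 (driver, T0=7): tooth at mesh = N mod T0
  53 = 7 * 7 + 4, so 53 mod 7 = 4
  gear 0 tooth = 4
Gear 1 (driven, T1=14): tooth at mesh = (-N) mod T1
  53 = 3 * 14 + 11, so 53 mod 14 = 11
  (-53) mod 14 = (-11) mod 14 = 14 - 11 = 3
Mesh after 53 steps: gear-0 tooth 4 meets gear-1 tooth 3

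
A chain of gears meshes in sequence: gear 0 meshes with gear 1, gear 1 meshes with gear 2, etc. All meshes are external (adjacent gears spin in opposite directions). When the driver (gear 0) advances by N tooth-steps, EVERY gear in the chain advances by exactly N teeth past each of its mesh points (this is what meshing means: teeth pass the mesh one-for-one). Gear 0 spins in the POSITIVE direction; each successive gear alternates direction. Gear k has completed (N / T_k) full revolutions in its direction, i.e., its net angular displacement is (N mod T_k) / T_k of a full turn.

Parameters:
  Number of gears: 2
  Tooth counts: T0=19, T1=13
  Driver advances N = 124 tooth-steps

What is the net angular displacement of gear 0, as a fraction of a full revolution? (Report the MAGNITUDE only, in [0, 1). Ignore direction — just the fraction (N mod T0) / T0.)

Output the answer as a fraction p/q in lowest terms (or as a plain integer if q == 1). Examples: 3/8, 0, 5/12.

Chain of 2 gears, tooth counts: [19, 13]
  gear 0: T0=19, direction=positive, advance = 124 mod 19 = 10 teeth = 10/19 turn
  gear 1: T1=13, direction=negative, advance = 124 mod 13 = 7 teeth = 7/13 turn
Gear 0: 124 mod 19 = 10
Fraction = 10 / 19 = 10/19 (gcd(10,19)=1) = 10/19

Answer: 10/19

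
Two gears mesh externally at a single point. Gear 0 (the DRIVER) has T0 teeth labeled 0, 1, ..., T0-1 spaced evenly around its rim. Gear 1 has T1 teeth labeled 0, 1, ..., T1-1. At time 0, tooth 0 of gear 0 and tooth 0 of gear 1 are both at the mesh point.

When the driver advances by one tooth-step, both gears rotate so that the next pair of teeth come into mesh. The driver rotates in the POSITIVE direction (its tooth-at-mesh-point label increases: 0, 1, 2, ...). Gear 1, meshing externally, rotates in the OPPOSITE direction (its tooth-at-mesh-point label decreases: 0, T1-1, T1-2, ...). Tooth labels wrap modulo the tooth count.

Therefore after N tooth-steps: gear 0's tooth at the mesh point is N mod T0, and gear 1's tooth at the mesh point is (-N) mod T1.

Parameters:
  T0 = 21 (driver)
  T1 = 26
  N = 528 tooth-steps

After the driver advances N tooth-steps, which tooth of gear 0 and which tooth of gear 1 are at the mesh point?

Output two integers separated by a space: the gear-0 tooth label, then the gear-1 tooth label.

Gear 0 (driver, T0=21): tooth at mesh = N mod T0
  528 = 25 * 21 + 3, so 528 mod 21 = 3
  gear 0 tooth = 3
Gear 1 (driven, T1=26): tooth at mesh = (-N) mod T1
  528 = 20 * 26 + 8, so 528 mod 26 = 8
  (-528) mod 26 = (-8) mod 26 = 26 - 8 = 18
Mesh after 528 steps: gear-0 tooth 3 meets gear-1 tooth 18

Answer: 3 18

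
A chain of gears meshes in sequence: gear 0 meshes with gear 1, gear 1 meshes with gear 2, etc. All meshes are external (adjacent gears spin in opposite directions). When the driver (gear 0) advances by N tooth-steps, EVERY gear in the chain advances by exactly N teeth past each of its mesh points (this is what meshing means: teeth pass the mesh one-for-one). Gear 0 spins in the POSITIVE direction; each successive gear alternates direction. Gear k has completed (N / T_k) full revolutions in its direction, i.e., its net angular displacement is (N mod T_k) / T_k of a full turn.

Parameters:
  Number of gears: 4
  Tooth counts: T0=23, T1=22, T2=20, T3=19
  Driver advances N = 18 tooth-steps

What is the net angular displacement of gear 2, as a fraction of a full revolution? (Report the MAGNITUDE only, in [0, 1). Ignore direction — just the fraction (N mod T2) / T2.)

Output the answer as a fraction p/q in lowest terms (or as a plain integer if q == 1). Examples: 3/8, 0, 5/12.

Chain of 4 gears, tooth counts: [23, 22, 20, 19]
  gear 0: T0=23, direction=positive, advance = 18 mod 23 = 18 teeth = 18/23 turn
  gear 1: T1=22, direction=negative, advance = 18 mod 22 = 18 teeth = 18/22 turn
  gear 2: T2=20, direction=positive, advance = 18 mod 20 = 18 teeth = 18/20 turn
  gear 3: T3=19, direction=negative, advance = 18 mod 19 = 18 teeth = 18/19 turn
Gear 2: 18 mod 20 = 18
Fraction = 18 / 20 = 9/10 (gcd(18,20)=2) = 9/10

Answer: 9/10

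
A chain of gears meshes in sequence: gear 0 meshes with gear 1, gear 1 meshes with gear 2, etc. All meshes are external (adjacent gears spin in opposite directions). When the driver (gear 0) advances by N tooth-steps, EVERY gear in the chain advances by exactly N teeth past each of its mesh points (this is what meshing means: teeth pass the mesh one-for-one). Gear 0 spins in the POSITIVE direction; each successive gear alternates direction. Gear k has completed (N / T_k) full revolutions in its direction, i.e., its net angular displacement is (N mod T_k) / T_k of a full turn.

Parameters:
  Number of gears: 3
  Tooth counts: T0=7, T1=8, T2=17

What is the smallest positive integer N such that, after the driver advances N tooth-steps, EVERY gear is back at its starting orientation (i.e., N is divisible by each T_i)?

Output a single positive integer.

Answer: 952

Derivation:
Gear k returns to start when N is a multiple of T_k.
All gears at start simultaneously when N is a common multiple of [7, 8, 17]; the smallest such N is lcm(7, 8, 17).
Start: lcm = T0 = 7
Fold in T1=8: gcd(7, 8) = 1; lcm(7, 8) = 7 * 8 / 1 = 56 / 1 = 56
Fold in T2=17: gcd(56, 17) = 1; lcm(56, 17) = 56 * 17 / 1 = 952 / 1 = 952
Full cycle length = 952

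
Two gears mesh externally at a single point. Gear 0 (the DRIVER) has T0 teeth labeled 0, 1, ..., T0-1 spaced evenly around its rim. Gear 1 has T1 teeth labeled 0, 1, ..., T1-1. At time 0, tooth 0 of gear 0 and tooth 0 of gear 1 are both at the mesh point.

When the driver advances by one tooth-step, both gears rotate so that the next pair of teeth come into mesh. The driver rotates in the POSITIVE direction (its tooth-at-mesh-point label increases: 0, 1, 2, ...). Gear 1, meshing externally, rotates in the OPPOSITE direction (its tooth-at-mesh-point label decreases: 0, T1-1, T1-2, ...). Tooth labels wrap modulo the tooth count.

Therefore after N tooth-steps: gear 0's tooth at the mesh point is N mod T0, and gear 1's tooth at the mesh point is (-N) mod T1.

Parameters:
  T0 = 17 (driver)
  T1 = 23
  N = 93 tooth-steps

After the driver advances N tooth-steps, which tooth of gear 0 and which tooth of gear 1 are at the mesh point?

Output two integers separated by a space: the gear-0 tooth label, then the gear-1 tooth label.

Answer: 8 22

Derivation:
Gear 0 (driver, T0=17): tooth at mesh = N mod T0
  93 = 5 * 17 + 8, so 93 mod 17 = 8
  gear 0 tooth = 8
Gear 1 (driven, T1=23): tooth at mesh = (-N) mod T1
  93 = 4 * 23 + 1, so 93 mod 23 = 1
  (-93) mod 23 = (-1) mod 23 = 23 - 1 = 22
Mesh after 93 steps: gear-0 tooth 8 meets gear-1 tooth 22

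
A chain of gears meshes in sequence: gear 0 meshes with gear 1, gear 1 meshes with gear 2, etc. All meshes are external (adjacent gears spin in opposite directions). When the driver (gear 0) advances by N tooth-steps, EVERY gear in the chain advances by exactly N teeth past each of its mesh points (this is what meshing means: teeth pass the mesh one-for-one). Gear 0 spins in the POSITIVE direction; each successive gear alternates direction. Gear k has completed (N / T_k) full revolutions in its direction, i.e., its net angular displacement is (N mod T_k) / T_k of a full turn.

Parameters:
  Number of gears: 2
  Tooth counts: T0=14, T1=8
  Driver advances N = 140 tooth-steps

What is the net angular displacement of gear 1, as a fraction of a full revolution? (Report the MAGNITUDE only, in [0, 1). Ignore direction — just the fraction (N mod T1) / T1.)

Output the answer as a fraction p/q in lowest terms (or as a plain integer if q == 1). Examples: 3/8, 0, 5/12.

Chain of 2 gears, tooth counts: [14, 8]
  gear 0: T0=14, direction=positive, advance = 140 mod 14 = 0 teeth = 0/14 turn
  gear 1: T1=8, direction=negative, advance = 140 mod 8 = 4 teeth = 4/8 turn
Gear 1: 140 mod 8 = 4
Fraction = 4 / 8 = 1/2 (gcd(4,8)=4) = 1/2

Answer: 1/2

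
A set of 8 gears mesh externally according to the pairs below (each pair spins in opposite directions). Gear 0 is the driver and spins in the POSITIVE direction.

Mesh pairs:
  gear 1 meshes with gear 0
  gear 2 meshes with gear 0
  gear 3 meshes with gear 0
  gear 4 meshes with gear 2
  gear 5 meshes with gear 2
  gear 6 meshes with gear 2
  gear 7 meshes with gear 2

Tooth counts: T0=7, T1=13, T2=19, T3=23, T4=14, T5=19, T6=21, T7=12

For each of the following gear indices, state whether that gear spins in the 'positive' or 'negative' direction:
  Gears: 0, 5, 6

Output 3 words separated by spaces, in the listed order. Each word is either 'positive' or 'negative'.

Answer: positive positive positive

Derivation:
Gear 0 (driver): positive (depth 0)
  gear 1: meshes with gear 0 -> depth 1 -> negative (opposite of gear 0)
  gear 2: meshes with gear 0 -> depth 1 -> negative (opposite of gear 0)
  gear 3: meshes with gear 0 -> depth 1 -> negative (opposite of gear 0)
  gear 4: meshes with gear 2 -> depth 2 -> positive (opposite of gear 2)
  gear 5: meshes with gear 2 -> depth 2 -> positive (opposite of gear 2)
  gear 6: meshes with gear 2 -> depth 2 -> positive (opposite of gear 2)
  gear 7: meshes with gear 2 -> depth 2 -> positive (opposite of gear 2)
Queried indices 0, 5, 6 -> positive, positive, positive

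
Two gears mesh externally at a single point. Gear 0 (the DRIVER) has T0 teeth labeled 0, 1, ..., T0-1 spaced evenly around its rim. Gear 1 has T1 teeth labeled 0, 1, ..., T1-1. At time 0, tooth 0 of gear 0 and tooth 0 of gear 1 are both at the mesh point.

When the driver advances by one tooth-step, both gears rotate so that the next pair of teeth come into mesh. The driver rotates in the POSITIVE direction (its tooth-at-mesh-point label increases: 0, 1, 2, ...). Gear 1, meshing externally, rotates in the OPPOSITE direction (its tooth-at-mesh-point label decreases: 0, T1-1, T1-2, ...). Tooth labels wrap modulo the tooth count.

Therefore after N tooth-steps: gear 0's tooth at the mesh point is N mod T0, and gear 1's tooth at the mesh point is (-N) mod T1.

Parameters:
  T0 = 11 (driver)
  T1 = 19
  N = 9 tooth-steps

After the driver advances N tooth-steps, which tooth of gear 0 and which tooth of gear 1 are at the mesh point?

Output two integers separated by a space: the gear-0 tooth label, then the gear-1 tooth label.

Gear 0 (driver, T0=11): tooth at mesh = N mod T0
  9 = 0 * 11 + 9, so 9 mod 11 = 9
  gear 0 tooth = 9
Gear 1 (driven, T1=19): tooth at mesh = (-N) mod T1
  9 = 0 * 19 + 9, so 9 mod 19 = 9
  (-9) mod 19 = (-9) mod 19 = 19 - 9 = 10
Mesh after 9 steps: gear-0 tooth 9 meets gear-1 tooth 10

Answer: 9 10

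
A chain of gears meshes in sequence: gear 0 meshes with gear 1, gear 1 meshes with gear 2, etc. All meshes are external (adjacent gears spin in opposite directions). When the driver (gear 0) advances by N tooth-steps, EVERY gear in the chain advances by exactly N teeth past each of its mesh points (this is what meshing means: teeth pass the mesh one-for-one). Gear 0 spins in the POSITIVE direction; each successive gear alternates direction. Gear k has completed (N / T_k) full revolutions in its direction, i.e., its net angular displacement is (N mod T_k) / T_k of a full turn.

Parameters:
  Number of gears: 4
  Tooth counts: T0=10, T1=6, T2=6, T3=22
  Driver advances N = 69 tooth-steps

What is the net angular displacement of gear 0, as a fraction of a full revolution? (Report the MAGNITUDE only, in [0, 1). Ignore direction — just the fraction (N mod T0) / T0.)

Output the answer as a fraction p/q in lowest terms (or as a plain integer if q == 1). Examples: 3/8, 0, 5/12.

Answer: 9/10

Derivation:
Chain of 4 gears, tooth counts: [10, 6, 6, 22]
  gear 0: T0=10, direction=positive, advance = 69 mod 10 = 9 teeth = 9/10 turn
  gear 1: T1=6, direction=negative, advance = 69 mod 6 = 3 teeth = 3/6 turn
  gear 2: T2=6, direction=positive, advance = 69 mod 6 = 3 teeth = 3/6 turn
  gear 3: T3=22, direction=negative, advance = 69 mod 22 = 3 teeth = 3/22 turn
Gear 0: 69 mod 10 = 9
Fraction = 9 / 10 = 9/10 (gcd(9,10)=1) = 9/10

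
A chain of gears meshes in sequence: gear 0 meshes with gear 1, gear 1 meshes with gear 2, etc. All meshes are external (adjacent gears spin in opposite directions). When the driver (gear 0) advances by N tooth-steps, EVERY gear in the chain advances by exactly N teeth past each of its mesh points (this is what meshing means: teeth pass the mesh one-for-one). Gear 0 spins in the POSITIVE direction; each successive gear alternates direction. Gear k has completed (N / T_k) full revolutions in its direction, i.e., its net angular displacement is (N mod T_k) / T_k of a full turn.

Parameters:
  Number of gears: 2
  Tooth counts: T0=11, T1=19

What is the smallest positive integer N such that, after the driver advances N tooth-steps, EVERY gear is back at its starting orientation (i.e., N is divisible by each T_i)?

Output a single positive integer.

Answer: 209

Derivation:
Gear k returns to start when N is a multiple of T_k.
All gears at start simultaneously when N is a common multiple of [11, 19]; the smallest such N is lcm(11, 19).
Start: lcm = T0 = 11
Fold in T1=19: gcd(11, 19) = 1; lcm(11, 19) = 11 * 19 / 1 = 209 / 1 = 209
Full cycle length = 209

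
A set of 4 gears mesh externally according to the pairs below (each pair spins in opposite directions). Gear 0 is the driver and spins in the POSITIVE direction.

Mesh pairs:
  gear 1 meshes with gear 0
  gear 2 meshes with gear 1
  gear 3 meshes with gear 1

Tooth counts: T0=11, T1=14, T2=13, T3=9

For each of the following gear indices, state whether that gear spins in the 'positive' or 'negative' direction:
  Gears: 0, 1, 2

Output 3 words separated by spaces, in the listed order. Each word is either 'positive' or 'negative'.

Answer: positive negative positive

Derivation:
Gear 0 (driver): positive (depth 0)
  gear 1: meshes with gear 0 -> depth 1 -> negative (opposite of gear 0)
  gear 2: meshes with gear 1 -> depth 2 -> positive (opposite of gear 1)
  gear 3: meshes with gear 1 -> depth 2 -> positive (opposite of gear 1)
Queried indices 0, 1, 2 -> positive, negative, positive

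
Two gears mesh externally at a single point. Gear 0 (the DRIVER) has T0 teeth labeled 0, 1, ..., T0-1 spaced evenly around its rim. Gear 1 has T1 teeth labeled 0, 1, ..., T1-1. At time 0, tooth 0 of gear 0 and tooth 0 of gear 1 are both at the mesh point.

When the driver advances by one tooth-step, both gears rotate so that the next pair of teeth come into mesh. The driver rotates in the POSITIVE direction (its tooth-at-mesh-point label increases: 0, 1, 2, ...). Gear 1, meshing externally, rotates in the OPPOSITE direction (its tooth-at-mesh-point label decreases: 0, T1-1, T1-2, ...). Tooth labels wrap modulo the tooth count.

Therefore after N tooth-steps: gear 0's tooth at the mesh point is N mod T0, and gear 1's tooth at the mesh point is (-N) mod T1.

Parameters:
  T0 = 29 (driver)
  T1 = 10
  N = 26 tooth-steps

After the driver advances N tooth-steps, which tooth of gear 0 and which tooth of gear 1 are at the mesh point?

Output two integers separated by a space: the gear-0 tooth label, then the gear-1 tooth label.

Answer: 26 4

Derivation:
Gear 0 (driver, T0=29): tooth at mesh = N mod T0
  26 = 0 * 29 + 26, so 26 mod 29 = 26
  gear 0 tooth = 26
Gear 1 (driven, T1=10): tooth at mesh = (-N) mod T1
  26 = 2 * 10 + 6, so 26 mod 10 = 6
  (-26) mod 10 = (-6) mod 10 = 10 - 6 = 4
Mesh after 26 steps: gear-0 tooth 26 meets gear-1 tooth 4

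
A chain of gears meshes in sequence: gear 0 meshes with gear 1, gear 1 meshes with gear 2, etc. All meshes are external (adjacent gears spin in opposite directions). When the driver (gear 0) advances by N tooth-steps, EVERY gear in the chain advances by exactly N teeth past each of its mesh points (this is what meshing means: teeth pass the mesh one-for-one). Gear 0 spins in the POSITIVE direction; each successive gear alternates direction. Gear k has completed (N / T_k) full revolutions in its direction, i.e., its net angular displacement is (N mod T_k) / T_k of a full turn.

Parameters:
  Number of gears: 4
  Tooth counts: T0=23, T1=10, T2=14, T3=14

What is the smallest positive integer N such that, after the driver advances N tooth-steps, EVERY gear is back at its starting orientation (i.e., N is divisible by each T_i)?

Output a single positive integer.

Answer: 1610

Derivation:
Gear k returns to start when N is a multiple of T_k.
All gears at start simultaneously when N is a common multiple of [23, 10, 14, 14]; the smallest such N is lcm(23, 10, 14, 14).
Start: lcm = T0 = 23
Fold in T1=10: gcd(23, 10) = 1; lcm(23, 10) = 23 * 10 / 1 = 230 / 1 = 230
Fold in T2=14: gcd(230, 14) = 2; lcm(230, 14) = 230 * 14 / 2 = 3220 / 2 = 1610
Fold in T3=14: gcd(1610, 14) = 14; lcm(1610, 14) = 1610 * 14 / 14 = 22540 / 14 = 1610
Full cycle length = 1610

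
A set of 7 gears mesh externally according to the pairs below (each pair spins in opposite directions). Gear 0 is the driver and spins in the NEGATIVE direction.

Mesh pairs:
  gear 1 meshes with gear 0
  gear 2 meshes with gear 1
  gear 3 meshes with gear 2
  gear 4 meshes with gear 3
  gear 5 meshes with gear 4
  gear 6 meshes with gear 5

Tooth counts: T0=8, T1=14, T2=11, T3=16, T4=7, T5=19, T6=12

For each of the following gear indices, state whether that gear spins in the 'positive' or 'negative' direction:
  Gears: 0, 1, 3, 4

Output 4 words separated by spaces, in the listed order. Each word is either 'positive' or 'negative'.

Gear 0 (driver): negative (depth 0)
  gear 1: meshes with gear 0 -> depth 1 -> positive (opposite of gear 0)
  gear 2: meshes with gear 1 -> depth 2 -> negative (opposite of gear 1)
  gear 3: meshes with gear 2 -> depth 3 -> positive (opposite of gear 2)
  gear 4: meshes with gear 3 -> depth 4 -> negative (opposite of gear 3)
  gear 5: meshes with gear 4 -> depth 5 -> positive (opposite of gear 4)
  gear 6: meshes with gear 5 -> depth 6 -> negative (opposite of gear 5)
Queried indices 0, 1, 3, 4 -> negative, positive, positive, negative

Answer: negative positive positive negative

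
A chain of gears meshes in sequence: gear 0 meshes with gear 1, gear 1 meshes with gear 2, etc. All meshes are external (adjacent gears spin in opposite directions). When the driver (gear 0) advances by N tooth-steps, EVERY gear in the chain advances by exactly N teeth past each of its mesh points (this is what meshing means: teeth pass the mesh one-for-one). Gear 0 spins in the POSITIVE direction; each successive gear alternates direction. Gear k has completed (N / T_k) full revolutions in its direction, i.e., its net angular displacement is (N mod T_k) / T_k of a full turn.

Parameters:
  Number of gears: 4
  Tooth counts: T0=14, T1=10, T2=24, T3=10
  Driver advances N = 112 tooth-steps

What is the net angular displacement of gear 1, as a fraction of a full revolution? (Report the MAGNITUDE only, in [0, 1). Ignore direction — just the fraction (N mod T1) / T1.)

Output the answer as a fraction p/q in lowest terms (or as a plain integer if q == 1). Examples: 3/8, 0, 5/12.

Chain of 4 gears, tooth counts: [14, 10, 24, 10]
  gear 0: T0=14, direction=positive, advance = 112 mod 14 = 0 teeth = 0/14 turn
  gear 1: T1=10, direction=negative, advance = 112 mod 10 = 2 teeth = 2/10 turn
  gear 2: T2=24, direction=positive, advance = 112 mod 24 = 16 teeth = 16/24 turn
  gear 3: T3=10, direction=negative, advance = 112 mod 10 = 2 teeth = 2/10 turn
Gear 1: 112 mod 10 = 2
Fraction = 2 / 10 = 1/5 (gcd(2,10)=2) = 1/5

Answer: 1/5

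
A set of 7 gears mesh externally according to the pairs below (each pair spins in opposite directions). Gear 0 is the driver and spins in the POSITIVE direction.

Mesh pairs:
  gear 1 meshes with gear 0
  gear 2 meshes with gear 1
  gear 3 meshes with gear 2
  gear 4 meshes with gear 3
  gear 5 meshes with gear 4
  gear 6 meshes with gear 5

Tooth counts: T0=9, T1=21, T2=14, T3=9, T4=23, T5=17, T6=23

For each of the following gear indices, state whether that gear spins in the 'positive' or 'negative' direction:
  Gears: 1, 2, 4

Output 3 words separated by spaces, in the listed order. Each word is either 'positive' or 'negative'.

Answer: negative positive positive

Derivation:
Gear 0 (driver): positive (depth 0)
  gear 1: meshes with gear 0 -> depth 1 -> negative (opposite of gear 0)
  gear 2: meshes with gear 1 -> depth 2 -> positive (opposite of gear 1)
  gear 3: meshes with gear 2 -> depth 3 -> negative (opposite of gear 2)
  gear 4: meshes with gear 3 -> depth 4 -> positive (opposite of gear 3)
  gear 5: meshes with gear 4 -> depth 5 -> negative (opposite of gear 4)
  gear 6: meshes with gear 5 -> depth 6 -> positive (opposite of gear 5)
Queried indices 1, 2, 4 -> negative, positive, positive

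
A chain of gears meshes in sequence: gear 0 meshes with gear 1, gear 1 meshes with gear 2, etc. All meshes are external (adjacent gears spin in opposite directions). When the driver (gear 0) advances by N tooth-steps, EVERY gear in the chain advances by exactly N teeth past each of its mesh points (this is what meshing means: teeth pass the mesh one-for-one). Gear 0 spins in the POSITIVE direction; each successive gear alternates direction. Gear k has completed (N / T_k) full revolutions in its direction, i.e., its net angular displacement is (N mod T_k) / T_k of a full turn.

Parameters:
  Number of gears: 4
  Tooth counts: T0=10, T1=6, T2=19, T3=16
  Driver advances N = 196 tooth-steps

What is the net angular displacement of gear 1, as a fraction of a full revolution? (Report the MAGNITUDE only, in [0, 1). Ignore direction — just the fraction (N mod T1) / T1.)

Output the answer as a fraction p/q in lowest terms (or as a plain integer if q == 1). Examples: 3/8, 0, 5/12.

Chain of 4 gears, tooth counts: [10, 6, 19, 16]
  gear 0: T0=10, direction=positive, advance = 196 mod 10 = 6 teeth = 6/10 turn
  gear 1: T1=6, direction=negative, advance = 196 mod 6 = 4 teeth = 4/6 turn
  gear 2: T2=19, direction=positive, advance = 196 mod 19 = 6 teeth = 6/19 turn
  gear 3: T3=16, direction=negative, advance = 196 mod 16 = 4 teeth = 4/16 turn
Gear 1: 196 mod 6 = 4
Fraction = 4 / 6 = 2/3 (gcd(4,6)=2) = 2/3

Answer: 2/3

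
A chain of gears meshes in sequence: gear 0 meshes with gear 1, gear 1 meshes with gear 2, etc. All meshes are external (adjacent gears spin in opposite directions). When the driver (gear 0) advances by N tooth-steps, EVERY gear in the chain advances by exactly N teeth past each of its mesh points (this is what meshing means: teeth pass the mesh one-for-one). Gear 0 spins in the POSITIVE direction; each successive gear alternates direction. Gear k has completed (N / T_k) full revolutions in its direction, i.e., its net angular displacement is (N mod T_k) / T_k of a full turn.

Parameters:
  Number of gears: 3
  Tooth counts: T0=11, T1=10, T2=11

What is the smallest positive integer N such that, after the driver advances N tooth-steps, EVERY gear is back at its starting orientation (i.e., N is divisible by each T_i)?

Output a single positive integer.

Gear k returns to start when N is a multiple of T_k.
All gears at start simultaneously when N is a common multiple of [11, 10, 11]; the smallest such N is lcm(11, 10, 11).
Start: lcm = T0 = 11
Fold in T1=10: gcd(11, 10) = 1; lcm(11, 10) = 11 * 10 / 1 = 110 / 1 = 110
Fold in T2=11: gcd(110, 11) = 11; lcm(110, 11) = 110 * 11 / 11 = 1210 / 11 = 110
Full cycle length = 110

Answer: 110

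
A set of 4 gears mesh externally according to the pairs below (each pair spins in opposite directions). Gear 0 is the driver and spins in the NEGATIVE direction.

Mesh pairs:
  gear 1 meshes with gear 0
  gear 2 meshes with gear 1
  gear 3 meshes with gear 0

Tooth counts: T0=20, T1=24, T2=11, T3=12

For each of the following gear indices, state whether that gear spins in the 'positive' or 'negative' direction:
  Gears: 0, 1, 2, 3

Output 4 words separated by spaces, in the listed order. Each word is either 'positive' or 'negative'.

Answer: negative positive negative positive

Derivation:
Gear 0 (driver): negative (depth 0)
  gear 1: meshes with gear 0 -> depth 1 -> positive (opposite of gear 0)
  gear 2: meshes with gear 1 -> depth 2 -> negative (opposite of gear 1)
  gear 3: meshes with gear 0 -> depth 1 -> positive (opposite of gear 0)
Queried indices 0, 1, 2, 3 -> negative, positive, negative, positive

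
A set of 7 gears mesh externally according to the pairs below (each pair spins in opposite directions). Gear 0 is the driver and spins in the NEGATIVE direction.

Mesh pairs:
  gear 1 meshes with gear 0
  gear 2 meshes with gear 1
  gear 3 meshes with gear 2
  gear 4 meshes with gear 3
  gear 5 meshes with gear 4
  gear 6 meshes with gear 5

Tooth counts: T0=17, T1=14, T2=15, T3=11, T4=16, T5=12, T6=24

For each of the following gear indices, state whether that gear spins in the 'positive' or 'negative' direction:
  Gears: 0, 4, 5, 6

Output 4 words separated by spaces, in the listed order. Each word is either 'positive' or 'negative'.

Answer: negative negative positive negative

Derivation:
Gear 0 (driver): negative (depth 0)
  gear 1: meshes with gear 0 -> depth 1 -> positive (opposite of gear 0)
  gear 2: meshes with gear 1 -> depth 2 -> negative (opposite of gear 1)
  gear 3: meshes with gear 2 -> depth 3 -> positive (opposite of gear 2)
  gear 4: meshes with gear 3 -> depth 4 -> negative (opposite of gear 3)
  gear 5: meshes with gear 4 -> depth 5 -> positive (opposite of gear 4)
  gear 6: meshes with gear 5 -> depth 6 -> negative (opposite of gear 5)
Queried indices 0, 4, 5, 6 -> negative, negative, positive, negative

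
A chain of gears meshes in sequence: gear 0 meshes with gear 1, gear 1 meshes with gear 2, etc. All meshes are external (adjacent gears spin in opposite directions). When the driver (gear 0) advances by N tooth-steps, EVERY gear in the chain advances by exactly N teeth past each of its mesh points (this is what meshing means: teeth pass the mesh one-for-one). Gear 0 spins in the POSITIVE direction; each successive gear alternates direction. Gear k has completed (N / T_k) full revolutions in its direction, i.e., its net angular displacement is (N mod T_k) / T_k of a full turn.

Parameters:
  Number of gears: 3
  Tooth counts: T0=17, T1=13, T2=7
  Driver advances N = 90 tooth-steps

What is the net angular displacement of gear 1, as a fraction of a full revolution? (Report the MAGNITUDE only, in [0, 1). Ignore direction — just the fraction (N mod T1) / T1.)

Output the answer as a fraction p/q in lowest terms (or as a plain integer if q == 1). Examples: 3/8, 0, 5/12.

Chain of 3 gears, tooth counts: [17, 13, 7]
  gear 0: T0=17, direction=positive, advance = 90 mod 17 = 5 teeth = 5/17 turn
  gear 1: T1=13, direction=negative, advance = 90 mod 13 = 12 teeth = 12/13 turn
  gear 2: T2=7, direction=positive, advance = 90 mod 7 = 6 teeth = 6/7 turn
Gear 1: 90 mod 13 = 12
Fraction = 12 / 13 = 12/13 (gcd(12,13)=1) = 12/13

Answer: 12/13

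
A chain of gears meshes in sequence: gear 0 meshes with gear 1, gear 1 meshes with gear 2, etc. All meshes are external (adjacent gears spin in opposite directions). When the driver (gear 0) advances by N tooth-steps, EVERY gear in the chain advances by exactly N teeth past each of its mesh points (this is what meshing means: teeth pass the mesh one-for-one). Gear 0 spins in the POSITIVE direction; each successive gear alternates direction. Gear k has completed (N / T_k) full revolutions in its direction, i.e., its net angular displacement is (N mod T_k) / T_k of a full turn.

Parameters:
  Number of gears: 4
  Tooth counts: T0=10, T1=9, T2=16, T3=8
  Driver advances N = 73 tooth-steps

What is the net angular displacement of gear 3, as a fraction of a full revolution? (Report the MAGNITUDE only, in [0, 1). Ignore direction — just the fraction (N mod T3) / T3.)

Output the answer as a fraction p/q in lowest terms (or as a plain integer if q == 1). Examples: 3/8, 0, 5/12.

Chain of 4 gears, tooth counts: [10, 9, 16, 8]
  gear 0: T0=10, direction=positive, advance = 73 mod 10 = 3 teeth = 3/10 turn
  gear 1: T1=9, direction=negative, advance = 73 mod 9 = 1 teeth = 1/9 turn
  gear 2: T2=16, direction=positive, advance = 73 mod 16 = 9 teeth = 9/16 turn
  gear 3: T3=8, direction=negative, advance = 73 mod 8 = 1 teeth = 1/8 turn
Gear 3: 73 mod 8 = 1
Fraction = 1 / 8 = 1/8 (gcd(1,8)=1) = 1/8

Answer: 1/8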